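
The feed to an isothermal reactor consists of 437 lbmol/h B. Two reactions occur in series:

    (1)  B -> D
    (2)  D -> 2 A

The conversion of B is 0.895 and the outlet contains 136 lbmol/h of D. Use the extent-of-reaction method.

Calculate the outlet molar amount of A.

Conversion of B: B consumed = 1ξ₁ = 0.895 × 437 → ξ₁ = 391.1 lbmol/h.
D balance: n_D = 0 + 1ξ₁ − 1ξ₂ = 136 → ξ₂ = (1·391.1 − 136)/1 = 255.1 lbmol/h.
Outlet amounts (n = n₀ + Σ ν·ξ):
  B: 437 − 1(391.1) = 45.88
  D: 0 + 1(391.1) − 1(255.1) = 136
  A: 0 + 2(255.1) = 510.2

510 lbmol/h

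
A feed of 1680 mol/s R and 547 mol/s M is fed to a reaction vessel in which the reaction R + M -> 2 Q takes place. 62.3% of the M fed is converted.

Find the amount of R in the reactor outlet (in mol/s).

1340 mol/s

M reacted = 0.623 × 547 = 340.8 mol/s; ν_M = −1, so ξ = 340.8/1 = 340.8 mol/s.
Outlet amounts (n = n₀ + ν ξ):
  R: 1680 − 1(340.8) = 1339
  M: 547 − 1(340.8) = 206.2
  Q: 0 + 2(340.8) = 681.6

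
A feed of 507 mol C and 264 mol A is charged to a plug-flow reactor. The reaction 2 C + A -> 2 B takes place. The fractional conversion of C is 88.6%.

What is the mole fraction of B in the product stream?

C reacted = 0.886 × 507 = 449.2 mol; ν_C = −2, so ξ = 449.2/2 = 224.6 mol.
Outlet amounts (n = n₀ + ν ξ):
  C: 507 − 2(224.6) = 57.8
  A: 264 − 1(224.6) = 39.4
  B: 0 + 2(224.6) = 449.2
Total out = 546.4 mol; y_B = 449.2 / 546.4 = 0.8221.

0.822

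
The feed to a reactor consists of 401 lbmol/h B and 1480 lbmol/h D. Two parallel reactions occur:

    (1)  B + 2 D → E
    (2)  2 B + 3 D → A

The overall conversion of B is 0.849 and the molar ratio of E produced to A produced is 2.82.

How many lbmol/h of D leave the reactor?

Conversion of B: B consumed = 0.849 × 401 = 340.4 lbmol/h = 1ξ₁ + 2ξ₂.
Selectivity: 1ξ₁ / (1ξ₂) = 2.82 → ξ₁ = 2.82 ξ₂.
Substitute: (1·2.82 + 2) ξ₂ = 340.4 → ξ₂ = 70.63 lbmol/h, ξ₁ = 199.2 lbmol/h.
Outlet amounts (n = n₀ + Σ ν·ξ):
  B: 401 − 1(199.2) − 2(70.63) = 60.55
  D: 1480 − 2(199.2) − 3(70.63) = 869.7
  E: 0 + 1(199.2) = 199.2
  A: 0 + 1(70.63) = 70.63

870 lbmol/h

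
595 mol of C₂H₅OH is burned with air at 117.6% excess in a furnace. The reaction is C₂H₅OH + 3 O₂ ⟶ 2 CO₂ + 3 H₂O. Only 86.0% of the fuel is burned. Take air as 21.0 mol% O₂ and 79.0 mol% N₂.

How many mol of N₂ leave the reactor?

14600 mol

Stoichiometric O₂ = 3 × 595 = 1785 mol; O₂ fed = 1785 × 2.176 = 3884 mol.
N₂ fed = 3884 × 79/21 = 14610 mol.
Fuel reacted = 0.86 × 595 → ξ = 511.7 mol.
Outlet (n = n₀ + ν ξ):
  C₂H₅OH: 595 − 1(511.7) = 83.3
  O₂: 3884 − 3(511.7) = 2349
  N₂: 14610 (inert)
  CO₂: 0 + 2(511.7) = 1023
  H₂O: 0 + 3(511.7) = 1535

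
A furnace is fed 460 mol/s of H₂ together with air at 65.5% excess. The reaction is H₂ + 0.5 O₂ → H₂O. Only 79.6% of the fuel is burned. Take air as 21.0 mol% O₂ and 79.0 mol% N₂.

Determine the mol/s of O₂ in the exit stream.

198 mol/s

Stoichiometric O₂ = 0.5 × 460 = 230 mol/s; O₂ fed = 230 × 1.655 = 380.7 mol/s.
N₂ fed = 380.7 × 79/21 = 1432 mol/s.
Fuel reacted = 0.796 × 460 → ξ = 366.2 mol/s.
Outlet (n = n₀ + ν ξ):
  H₂: 460 − 1(366.2) = 93.84
  O₂: 380.7 − 0.5(366.2) = 197.6
  N₂: 1432 (inert)
  H₂O: 0 + 1(366.2) = 366.2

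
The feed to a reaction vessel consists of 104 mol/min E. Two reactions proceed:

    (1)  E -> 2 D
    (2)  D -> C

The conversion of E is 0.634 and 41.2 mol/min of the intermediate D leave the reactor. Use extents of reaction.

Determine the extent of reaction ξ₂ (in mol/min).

ξ₂ = 90.7 mol/min

Conversion of E: E consumed = 1ξ₁ = 0.634 × 104 → ξ₁ = 65.94 mol/min.
D balance: n_D = 0 + 2ξ₁ − 1ξ₂ = 41.2 → ξ₂ = (2·65.94 − 41.2)/1 = 90.67 mol/min.
Outlet amounts (n = n₀ + Σ ν·ξ):
  E: 104 − 1(65.94) = 38.06
  D: 0 + 2(65.94) − 1(90.67) = 41.2
  C: 0 + 1(90.67) = 90.67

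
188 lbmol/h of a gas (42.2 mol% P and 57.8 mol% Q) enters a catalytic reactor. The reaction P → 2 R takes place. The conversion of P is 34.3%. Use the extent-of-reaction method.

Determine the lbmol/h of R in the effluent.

P reacted = 0.343 × 79.34 = 27.21 lbmol/h; ν_P = −1, so ξ = 27.21/1 = 27.21 lbmol/h.
Outlet amounts (n = n₀ + ν ξ):
  P: 79.34 − 1(27.21) = 52.12
  R: 0 + 2(27.21) = 54.42
  Q: 108.7 (inert)

54.4 lbmol/h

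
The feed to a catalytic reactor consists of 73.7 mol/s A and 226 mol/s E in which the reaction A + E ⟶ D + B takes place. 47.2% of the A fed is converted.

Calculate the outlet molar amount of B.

34.8 mol/s

A reacted = 0.472 × 73.7 = 34.79 mol/s; ν_A = −1, so ξ = 34.79/1 = 34.79 mol/s.
Outlet amounts (n = n₀ + ν ξ):
  A: 73.7 − 1(34.79) = 38.91
  E: 226 − 1(34.79) = 191.2
  D: 0 + 1(34.79) = 34.79
  B: 0 + 1(34.79) = 34.79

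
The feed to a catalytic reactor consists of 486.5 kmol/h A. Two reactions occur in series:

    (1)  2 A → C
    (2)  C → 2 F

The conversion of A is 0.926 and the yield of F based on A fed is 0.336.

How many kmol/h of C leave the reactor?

Conversion of A: A consumed = 2ξ₁ = 0.926 × 486.5 → ξ₁ = 225.2 kmol/h.
Yield of F: 2ξ₂ / 486.5 = 0.336 → ξ₂ = 81.73 kmol/h.
Outlet amounts (n = n₀ + Σ ν·ξ):
  A: 486.5 − 2(225.2) = 36
  C: 0 + 1(225.2) − 1(81.73) = 143.5
  F: 0 + 2(81.73) = 163.5

144 kmol/h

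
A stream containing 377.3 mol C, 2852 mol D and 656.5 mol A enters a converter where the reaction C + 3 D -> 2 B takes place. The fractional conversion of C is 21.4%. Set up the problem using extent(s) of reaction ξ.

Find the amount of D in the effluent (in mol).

2610 mol

C reacted = 0.214 × 377.3 = 80.74 mol; ν_C = −1, so ξ = 80.74/1 = 80.74 mol.
Outlet amounts (n = n₀ + ν ξ):
  C: 377.3 − 1(80.74) = 296.6
  D: 2852 − 3(80.74) = 2610
  B: 0 + 2(80.74) = 161.5
  A: 656.5 (inert)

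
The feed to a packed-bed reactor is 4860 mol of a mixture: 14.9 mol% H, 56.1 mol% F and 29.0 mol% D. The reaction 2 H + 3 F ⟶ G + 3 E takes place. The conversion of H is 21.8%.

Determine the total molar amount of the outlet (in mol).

4780 mol

H reacted = 0.218 × 724.1 = 157.9 mol; ν_H = −2, so ξ = 157.9/2 = 78.93 mol.
Outlet amounts (n = n₀ + ν ξ):
  H: 724.1 − 2(78.93) = 566.3
  F: 2726 − 3(78.93) = 2490
  G: 0 + 1(78.93) = 78.93
  E: 0 + 3(78.93) = 236.8
  D: 1409 (inert)
Total out = 566.3 + 2490 + 78.93 + 236.8 + 1409 = 4781 mol.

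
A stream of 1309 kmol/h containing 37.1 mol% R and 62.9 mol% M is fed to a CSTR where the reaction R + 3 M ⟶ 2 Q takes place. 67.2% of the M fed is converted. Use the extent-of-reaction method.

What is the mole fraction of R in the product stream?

0.32

M reacted = 0.672 × 823.4 = 553.3 kmol/h; ν_M = −3, so ξ = 553.3/3 = 184.4 kmol/h.
Outlet amounts (n = n₀ + ν ξ):
  R: 485.6 − 1(184.4) = 301.2
  M: 823.4 − 3(184.4) = 270.1
  Q: 0 + 2(184.4) = 368.9
Total out = 940.1 kmol/h; y_R = 301.2 / 940.1 = 0.3204.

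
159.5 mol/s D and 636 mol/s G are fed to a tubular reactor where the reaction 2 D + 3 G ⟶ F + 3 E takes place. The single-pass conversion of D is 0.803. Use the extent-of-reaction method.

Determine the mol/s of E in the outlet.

D reacted = 0.803 × 159.5 = 128.1 mol/s; ν_D = −2, so ξ = 128.1/2 = 64.04 mol/s.
Outlet amounts (n = n₀ + ν ξ):
  D: 159.5 − 2(64.04) = 31.42
  G: 636 − 3(64.04) = 443.9
  F: 0 + 1(64.04) = 64.04
  E: 0 + 3(64.04) = 192.1

192 mol/s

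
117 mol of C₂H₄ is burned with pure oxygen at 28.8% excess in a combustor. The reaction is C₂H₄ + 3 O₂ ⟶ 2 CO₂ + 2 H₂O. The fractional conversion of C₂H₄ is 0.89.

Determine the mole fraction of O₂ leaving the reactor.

0.245

Stoichiometric O₂ = 3 × 117 = 351 mol; O₂ fed = 351 × 1.288 = 452.1 mol.
Fuel reacted = 0.89 × 117 → ξ = 104.1 mol.
Outlet (n = n₀ + ν ξ):
  C₂H₄: 117 − 1(104.1) = 12.87
  O₂: 452.1 − 3(104.1) = 139.7
  CO₂: 0 + 2(104.1) = 208.3
  H₂O: 0 + 2(104.1) = 208.3
Total out = 569.1 mol; y_O₂ = 139.7 / 569.1 = 0.2455.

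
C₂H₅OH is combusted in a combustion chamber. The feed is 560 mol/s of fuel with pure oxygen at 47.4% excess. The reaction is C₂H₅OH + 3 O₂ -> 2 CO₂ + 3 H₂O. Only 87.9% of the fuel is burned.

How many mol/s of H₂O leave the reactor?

Stoichiometric O₂ = 3 × 560 = 1680 mol/s; O₂ fed = 1680 × 1.474 = 2476 mol/s.
Fuel reacted = 0.879 × 560 → ξ = 492.2 mol/s.
Outlet (n = n₀ + ν ξ):
  C₂H₅OH: 560 − 1(492.2) = 67.76
  O₂: 2476 − 3(492.2) = 999.6
  CO₂: 0 + 2(492.2) = 984.5
  H₂O: 0 + 3(492.2) = 1477

1480 mol/s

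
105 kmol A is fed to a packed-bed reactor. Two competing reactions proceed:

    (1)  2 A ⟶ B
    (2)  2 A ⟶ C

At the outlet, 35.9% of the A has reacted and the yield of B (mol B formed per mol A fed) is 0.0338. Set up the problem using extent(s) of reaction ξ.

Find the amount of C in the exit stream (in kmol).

15.3 kmol

Yield of B: 1ξ₁ / 105 = 0.0338 → ξ₁ = 3.549 kmol.
Conversion of A: 2ξ₁ + 2ξ₂ = 0.359 × 105 = 37.7 → ξ₂ = 15.3 kmol.
Outlet amounts (n = n₀ + Σ ν·ξ):
  A: 105 − 2(3.549) − 2(15.3) = 67.31
  B: 0 + 1(3.549) = 3.549
  C: 0 + 1(15.3) = 15.3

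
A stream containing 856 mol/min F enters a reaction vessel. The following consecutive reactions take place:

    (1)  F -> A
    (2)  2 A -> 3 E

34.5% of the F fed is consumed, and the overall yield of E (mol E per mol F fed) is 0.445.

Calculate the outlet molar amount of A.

Conversion of F: F consumed = 1ξ₁ = 0.345 × 856 → ξ₁ = 295.3 mol/min.
Yield of E: 3ξ₂ / 856 = 0.445 → ξ₂ = 127 mol/min.
Outlet amounts (n = n₀ + Σ ν·ξ):
  F: 856 − 1(295.3) = 560.7
  A: 0 + 1(295.3) − 2(127) = 41.37
  E: 0 + 3(127) = 380.9

41.4 mol/min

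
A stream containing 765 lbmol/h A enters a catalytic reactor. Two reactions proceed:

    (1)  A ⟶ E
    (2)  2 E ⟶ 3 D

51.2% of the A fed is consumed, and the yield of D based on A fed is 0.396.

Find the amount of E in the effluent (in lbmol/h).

Conversion of A: A consumed = 1ξ₁ = 0.512 × 765 → ξ₁ = 391.7 lbmol/h.
Yield of D: 3ξ₂ / 765 = 0.396 → ξ₂ = 101 lbmol/h.
Outlet amounts (n = n₀ + Σ ν·ξ):
  A: 765 − 1(391.7) = 373.3
  E: 0 + 1(391.7) − 2(101) = 189.7
  D: 0 + 3(101) = 302.9

190 lbmol/h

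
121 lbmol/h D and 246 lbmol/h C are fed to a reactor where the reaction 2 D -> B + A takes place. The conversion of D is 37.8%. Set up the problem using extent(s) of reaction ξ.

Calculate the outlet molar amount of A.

D reacted = 0.378 × 121 = 45.74 lbmol/h; ν_D = −2, so ξ = 45.74/2 = 22.87 lbmol/h.
Outlet amounts (n = n₀ + ν ξ):
  D: 121 − 2(22.87) = 75.26
  B: 0 + 1(22.87) = 22.87
  A: 0 + 1(22.87) = 22.87
  C: 246 (inert)

22.9 lbmol/h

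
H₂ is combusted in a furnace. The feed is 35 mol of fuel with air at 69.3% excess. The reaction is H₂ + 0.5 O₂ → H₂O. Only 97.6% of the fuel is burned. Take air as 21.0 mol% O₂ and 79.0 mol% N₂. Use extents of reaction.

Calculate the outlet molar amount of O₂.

12.5 mol

Stoichiometric O₂ = 0.5 × 35 = 17.5 mol; O₂ fed = 17.5 × 1.693 = 29.63 mol.
N₂ fed = 29.63 × 79/21 = 111.5 mol.
Fuel reacted = 0.976 × 35 → ξ = 34.16 mol.
Outlet (n = n₀ + ν ξ):
  H₂: 35 − 1(34.16) = 0.84
  O₂: 29.63 − 0.5(34.16) = 12.55
  N₂: 111.5 (inert)
  H₂O: 0 + 1(34.16) = 34.16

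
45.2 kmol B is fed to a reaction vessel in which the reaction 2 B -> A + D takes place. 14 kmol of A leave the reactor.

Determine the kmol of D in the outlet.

14 kmol

For A: n = n₀ + 1ξ → 14 = 0 + 1ξ, giving ξ = 14 kmol.
Outlet amounts (n = n₀ + ν ξ):
  B: 45.2 − 2(14) = 17.2
  A: 0 + 1(14) = 14
  D: 0 + 1(14) = 14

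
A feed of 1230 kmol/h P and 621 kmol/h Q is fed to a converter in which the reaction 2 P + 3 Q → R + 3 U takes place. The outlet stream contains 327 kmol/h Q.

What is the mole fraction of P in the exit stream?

For Q: n = n₀ − 3ξ → 327 = 621 − 3ξ, giving ξ = 98 kmol/h.
Outlet amounts (n = n₀ + ν ξ):
  P: 1230 − 2(98) = 1034
  Q: 621 − 3(98) = 327
  R: 0 + 1(98) = 98
  U: 0 + 3(98) = 294
Total out = 1753 kmol/h; y_P = 1034 / 1753 = 0.5898.

0.59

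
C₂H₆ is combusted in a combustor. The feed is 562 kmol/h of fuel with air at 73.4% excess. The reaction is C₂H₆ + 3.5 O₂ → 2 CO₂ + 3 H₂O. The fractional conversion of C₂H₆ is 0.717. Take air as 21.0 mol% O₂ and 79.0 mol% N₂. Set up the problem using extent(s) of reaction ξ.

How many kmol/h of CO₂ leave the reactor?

806 kmol/h

Stoichiometric O₂ = 3.5 × 562 = 1967 kmol/h; O₂ fed = 1967 × 1.734 = 3411 kmol/h.
N₂ fed = 3411 × 79/21 = 12830 kmol/h.
Fuel reacted = 0.717 × 562 → ξ = 403 kmol/h.
Outlet (n = n₀ + ν ξ):
  C₂H₆: 562 − 1(403) = 159
  O₂: 3411 − 3.5(403) = 2000
  N₂: 12830 (inert)
  CO₂: 0 + 2(403) = 805.9
  H₂O: 0 + 3(403) = 1209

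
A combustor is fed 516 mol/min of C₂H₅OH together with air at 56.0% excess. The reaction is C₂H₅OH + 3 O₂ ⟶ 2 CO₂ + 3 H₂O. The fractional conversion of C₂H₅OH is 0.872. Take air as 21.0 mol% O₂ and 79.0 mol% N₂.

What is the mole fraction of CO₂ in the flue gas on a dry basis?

Stoichiometric O₂ = 3 × 516 = 1548 mol/min; O₂ fed = 1548 × 1.560 = 2415 mol/min.
N₂ fed = 2415 × 79/21 = 9085 mol/min.
Fuel reacted = 0.872 × 516 → ξ = 450 mol/min.
Outlet (n = n₀ + ν ξ):
  C₂H₅OH: 516 − 1(450) = 66.05
  O₂: 2415 − 3(450) = 1065
  N₂: 9085 (inert)
  CO₂: 0 + 2(450) = 899.9
  H₂O: 0 + 3(450) = 1350
Dry total = 11120 mol/min; y_CO₂ (dry) = 899.9 / 11120 = 0.08096.

0.081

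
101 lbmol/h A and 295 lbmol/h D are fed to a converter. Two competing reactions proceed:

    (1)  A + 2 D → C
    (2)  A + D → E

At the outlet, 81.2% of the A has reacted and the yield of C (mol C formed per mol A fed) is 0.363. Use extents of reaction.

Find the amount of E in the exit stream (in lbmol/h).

45.3 lbmol/h

Yield of C: 1ξ₁ / 101 = 0.363 → ξ₁ = 36.66 lbmol/h.
Conversion of A: 1ξ₁ + 1ξ₂ = 0.812 × 101 = 82.01 → ξ₂ = 45.35 lbmol/h.
Outlet amounts (n = n₀ + Σ ν·ξ):
  A: 101 − 1(36.66) − 1(45.35) = 18.99
  D: 295 − 2(36.66) − 1(45.35) = 176.3
  C: 0 + 1(36.66) = 36.66
  E: 0 + 1(45.35) = 45.35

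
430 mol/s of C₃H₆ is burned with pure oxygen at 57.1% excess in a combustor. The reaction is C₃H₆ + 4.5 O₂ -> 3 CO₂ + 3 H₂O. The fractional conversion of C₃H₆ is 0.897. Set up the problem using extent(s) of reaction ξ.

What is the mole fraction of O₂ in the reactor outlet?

0.356

Stoichiometric O₂ = 4.5 × 430 = 1935 mol/s; O₂ fed = 1935 × 1.571 = 3040 mol/s.
Fuel reacted = 0.897 × 430 → ξ = 385.7 mol/s.
Outlet (n = n₀ + ν ξ):
  C₃H₆: 430 − 1(385.7) = 44.29
  O₂: 3040 − 4.5(385.7) = 1304
  CO₂: 0 + 3(385.7) = 1157
  H₂O: 0 + 3(385.7) = 1157
Total out = 3663 mol/s; y_O₂ = 1304 / 3663 = 0.3561.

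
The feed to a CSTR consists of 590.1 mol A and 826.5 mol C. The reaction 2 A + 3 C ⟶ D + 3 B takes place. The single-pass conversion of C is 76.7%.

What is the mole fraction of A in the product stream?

C reacted = 0.767 × 826.5 = 633.9 mol; ν_C = −3, so ξ = 633.9/3 = 211.3 mol.
Outlet amounts (n = n₀ + ν ξ):
  A: 590.1 − 2(211.3) = 167.5
  C: 826.5 − 3(211.3) = 192.6
  D: 0 + 1(211.3) = 211.3
  B: 0 + 3(211.3) = 633.9
Total out = 1205 mol; y_A = 167.5 / 1205 = 0.139.

0.139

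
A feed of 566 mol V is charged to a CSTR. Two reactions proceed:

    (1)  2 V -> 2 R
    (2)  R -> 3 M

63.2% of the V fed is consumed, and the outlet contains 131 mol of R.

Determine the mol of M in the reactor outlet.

Conversion of V: V consumed = 2ξ₁ = 0.632 × 566 → ξ₁ = 178.9 mol.
R balance: n_R = 0 + 2ξ₁ − 1ξ₂ = 131 → ξ₂ = (2·178.9 − 131)/1 = 226.7 mol.
Outlet amounts (n = n₀ + Σ ν·ξ):
  V: 566 − 2(178.9) = 208.3
  R: 0 + 2(178.9) − 1(226.7) = 131
  M: 0 + 3(226.7) = 680.1

680 mol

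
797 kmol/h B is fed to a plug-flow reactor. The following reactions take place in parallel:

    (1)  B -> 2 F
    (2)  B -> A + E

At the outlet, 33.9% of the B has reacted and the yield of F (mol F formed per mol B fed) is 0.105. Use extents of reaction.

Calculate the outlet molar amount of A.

Yield of F: 2ξ₁ / 797 = 0.105 → ξ₁ = 41.84 kmol/h.
Conversion of B: 1ξ₁ + 1ξ₂ = 0.339 × 797 = 270.2 → ξ₂ = 228.3 kmol/h.
Outlet amounts (n = n₀ + Σ ν·ξ):
  B: 797 − 1(41.84) − 1(228.3) = 526.8
  F: 0 + 2(41.84) = 83.69
  A: 0 + 1(228.3) = 228.3
  E: 0 + 1(228.3) = 228.3

228 kmol/h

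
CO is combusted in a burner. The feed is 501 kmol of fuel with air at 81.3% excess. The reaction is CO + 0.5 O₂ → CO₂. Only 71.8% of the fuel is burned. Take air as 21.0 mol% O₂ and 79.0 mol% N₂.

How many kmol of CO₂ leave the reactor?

Stoichiometric O₂ = 0.5 × 501 = 250.5 kmol; O₂ fed = 250.5 × 1.813 = 454.2 kmol.
N₂ fed = 454.2 × 79/21 = 1708 kmol.
Fuel reacted = 0.718 × 501 → ξ = 359.7 kmol.
Outlet (n = n₀ + ν ξ):
  CO: 501 − 1(359.7) = 141.3
  O₂: 454.2 − 0.5(359.7) = 274.3
  N₂: 1708 (inert)
  CO₂: 0 + 1(359.7) = 359.7

360 kmol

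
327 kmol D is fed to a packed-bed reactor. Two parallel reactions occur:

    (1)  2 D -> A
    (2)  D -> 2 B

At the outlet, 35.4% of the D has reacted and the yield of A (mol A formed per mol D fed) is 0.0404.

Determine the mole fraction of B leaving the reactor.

0.443

Yield of A: 1ξ₁ / 327 = 0.0404 → ξ₁ = 13.21 kmol.
Conversion of D: 2ξ₁ + 1ξ₂ = 0.354 × 327 = 115.8 → ξ₂ = 89.34 kmol.
Outlet amounts (n = n₀ + Σ ν·ξ):
  D: 327 − 2(13.21) − 1(89.34) = 211.2
  A: 0 + 1(13.21) = 13.21
  B: 0 + 2(89.34) = 178.7
Total out = 403.1 kmol; y_B = 178.7 / 403.1 = 0.4432.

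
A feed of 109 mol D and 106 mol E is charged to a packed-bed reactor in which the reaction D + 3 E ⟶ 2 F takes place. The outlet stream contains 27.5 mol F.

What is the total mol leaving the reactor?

188 mol

For F: n = n₀ + 2ξ → 27.5 = 0 + 2ξ, giving ξ = 13.75 mol.
Outlet amounts (n = n₀ + ν ξ):
  D: 109 − 1(13.75) = 95.25
  E: 106 − 3(13.75) = 64.75
  F: 0 + 2(13.75) = 27.5
Total out = 95.25 + 64.75 + 27.5 = 187.5 mol.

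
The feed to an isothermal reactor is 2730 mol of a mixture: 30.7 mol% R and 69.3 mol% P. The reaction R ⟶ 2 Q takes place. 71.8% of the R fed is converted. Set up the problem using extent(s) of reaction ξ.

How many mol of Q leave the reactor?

R reacted = 0.718 × 838.1 = 601.8 mol; ν_R = −1, so ξ = 601.8/1 = 601.8 mol.
Outlet amounts (n = n₀ + ν ξ):
  R: 838.1 − 1(601.8) = 236.3
  Q: 0 + 2(601.8) = 1204
  P: 1892 (inert)

1200 mol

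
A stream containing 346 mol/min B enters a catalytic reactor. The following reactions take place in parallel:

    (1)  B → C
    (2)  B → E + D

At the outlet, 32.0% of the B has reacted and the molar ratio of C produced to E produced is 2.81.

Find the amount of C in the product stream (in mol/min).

81.7 mol/min

Conversion of B: B consumed = 0.32 × 346 = 110.7 mol/min = 1ξ₁ + 1ξ₂.
Selectivity: 1ξ₁ / (1ξ₂) = 2.81 → ξ₁ = 2.81 ξ₂.
Substitute: (1·2.81 + 1) ξ₂ = 110.7 → ξ₂ = 29.06 mol/min, ξ₁ = 81.66 mol/min.
Outlet amounts (n = n₀ + Σ ν·ξ):
  B: 346 − 1(81.66) − 1(29.06) = 235.3
  C: 0 + 1(81.66) = 81.66
  E: 0 + 1(29.06) = 29.06
  D: 0 + 1(29.06) = 29.06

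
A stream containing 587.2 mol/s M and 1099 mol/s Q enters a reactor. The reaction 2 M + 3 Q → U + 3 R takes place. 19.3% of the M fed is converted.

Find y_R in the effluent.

0.104

M reacted = 0.193 × 587.2 = 113.3 mol/s; ν_M = −2, so ξ = 113.3/2 = 56.66 mol/s.
Outlet amounts (n = n₀ + ν ξ):
  M: 587.2 − 2(56.66) = 473.9
  Q: 1099 − 3(56.66) = 929
  U: 0 + 1(56.66) = 56.66
  R: 0 + 3(56.66) = 170
Total out = 1630 mol/s; y_R = 170 / 1630 = 0.1043.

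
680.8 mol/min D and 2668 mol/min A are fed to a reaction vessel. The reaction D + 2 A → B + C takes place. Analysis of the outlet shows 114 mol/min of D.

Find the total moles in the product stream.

2780 mol/min

For D: n = n₀ − 1ξ → 114 = 680.8 − 1ξ, giving ξ = 566.8 mol/min.
Outlet amounts (n = n₀ + ν ξ):
  D: 680.8 − 1(566.8) = 114
  A: 2668 − 2(566.8) = 1534
  B: 0 + 1(566.8) = 566.8
  C: 0 + 1(566.8) = 566.8
Total out = 114 + 1534 + 566.8 + 566.8 = 2782 mol/min.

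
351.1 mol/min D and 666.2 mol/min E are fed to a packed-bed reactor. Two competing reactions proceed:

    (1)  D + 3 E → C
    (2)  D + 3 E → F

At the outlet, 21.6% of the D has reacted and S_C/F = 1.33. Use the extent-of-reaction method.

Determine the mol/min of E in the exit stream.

439 mol/min

Conversion of D: D consumed = 0.216 × 351.1 = 75.84 mol/min = 1ξ₁ + 1ξ₂.
Selectivity: 1ξ₁ / (1ξ₂) = 1.33 → ξ₁ = 1.33 ξ₂.
Substitute: (1·1.33 + 1) ξ₂ = 75.84 → ξ₂ = 32.55 mol/min, ξ₁ = 43.29 mol/min.
Outlet amounts (n = n₀ + Σ ν·ξ):
  D: 351.1 − 1(43.29) − 1(32.55) = 275.3
  E: 666.2 − 3(43.29) − 3(32.55) = 438.7
  C: 0 + 1(43.29) = 43.29
  F: 0 + 1(32.55) = 32.55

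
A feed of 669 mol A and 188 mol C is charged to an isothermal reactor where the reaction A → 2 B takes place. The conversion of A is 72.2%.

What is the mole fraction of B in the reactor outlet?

0.721

A reacted = 0.722 × 669 = 483 mol; ν_A = −1, so ξ = 483/1 = 483 mol.
Outlet amounts (n = n₀ + ν ξ):
  A: 669 − 1(483) = 186
  B: 0 + 2(483) = 966
  C: 188 (inert)
Total out = 1340 mol; y_B = 966 / 1340 = 0.7209.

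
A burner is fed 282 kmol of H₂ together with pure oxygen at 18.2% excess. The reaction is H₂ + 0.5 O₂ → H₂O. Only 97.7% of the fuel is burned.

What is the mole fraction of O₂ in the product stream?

Stoichiometric O₂ = 0.5 × 282 = 141 kmol; O₂ fed = 141 × 1.182 = 166.7 kmol.
Fuel reacted = 0.977 × 282 → ξ = 275.5 kmol.
Outlet (n = n₀ + ν ξ):
  H₂: 282 − 1(275.5) = 6.486
  O₂: 166.7 − 0.5(275.5) = 28.9
  H₂O: 0 + 1(275.5) = 275.5
Total out = 310.9 kmol; y_O₂ = 28.9 / 310.9 = 0.09297.

0.093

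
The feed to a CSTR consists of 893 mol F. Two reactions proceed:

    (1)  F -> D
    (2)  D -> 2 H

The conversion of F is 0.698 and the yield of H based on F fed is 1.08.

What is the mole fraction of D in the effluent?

Conversion of F: F consumed = 1ξ₁ = 0.698 × 893 → ξ₁ = 623.3 mol.
Yield of H: 2ξ₂ / 893 = 1.08 → ξ₂ = 482.2 mol.
Outlet amounts (n = n₀ + Σ ν·ξ):
  F: 893 − 1(623.3) = 269.7
  D: 0 + 1(623.3) − 1(482.2) = 141.1
  H: 0 + 2(482.2) = 964.4
Total out = 1375 mol; y_D = 141.1 / 1375 = 0.1026.

0.103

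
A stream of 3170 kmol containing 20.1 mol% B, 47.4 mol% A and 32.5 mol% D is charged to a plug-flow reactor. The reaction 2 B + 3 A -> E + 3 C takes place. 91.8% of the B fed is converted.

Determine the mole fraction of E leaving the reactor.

0.102

B reacted = 0.918 × 637.2 = 584.9 kmol; ν_B = −2, so ξ = 584.9/2 = 292.5 kmol.
Outlet amounts (n = n₀ + ν ξ):
  B: 637.2 − 2(292.5) = 52.25
  A: 1503 − 3(292.5) = 625.2
  E: 0 + 1(292.5) = 292.5
  C: 0 + 3(292.5) = 877.4
  D: 1030 (inert)
Total out = 2878 kmol; y_E = 292.5 / 2878 = 0.1016.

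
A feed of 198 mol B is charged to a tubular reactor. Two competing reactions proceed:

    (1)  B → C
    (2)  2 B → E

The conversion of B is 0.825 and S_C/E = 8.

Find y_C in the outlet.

Conversion of B: B consumed = 0.825 × 198 = 163.3 mol = 1ξ₁ + 2ξ₂.
Selectivity: 1ξ₁ / (1ξ₂) = 8 → ξ₁ = 8 ξ₂.
Substitute: (1·8 + 2) ξ₂ = 163.3 → ξ₂ = 16.34 mol, ξ₁ = 130.7 mol.
Outlet amounts (n = n₀ + Σ ν·ξ):
  B: 198 − 1(130.7) − 2(16.34) = 34.65
  C: 0 + 1(130.7) = 130.7
  E: 0 + 1(16.34) = 16.34
Total out = 181.7 mol; y_C = 130.7 / 181.7 = 0.7193.

0.719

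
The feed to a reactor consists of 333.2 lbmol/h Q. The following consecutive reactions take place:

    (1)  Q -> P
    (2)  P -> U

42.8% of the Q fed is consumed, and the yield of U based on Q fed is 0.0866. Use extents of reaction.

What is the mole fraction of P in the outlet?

Conversion of Q: Q consumed = 1ξ₁ = 0.428 × 333.2 → ξ₁ = 142.6 lbmol/h.
Yield of U: 1ξ₂ / 333.2 = 0.0866 → ξ₂ = 28.86 lbmol/h.
Outlet amounts (n = n₀ + Σ ν·ξ):
  Q: 333.2 − 1(142.6) = 190.6
  P: 0 + 1(142.6) − 1(28.86) = 113.8
  U: 0 + 1(28.86) = 28.86
Total out = 333.2 lbmol/h; y_P = 113.8 / 333.2 = 0.3414.

0.341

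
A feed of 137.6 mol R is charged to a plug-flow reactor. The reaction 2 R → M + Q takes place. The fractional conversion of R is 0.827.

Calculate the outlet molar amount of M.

R reacted = 0.827 × 137.6 = 113.8 mol; ν_R = −2, so ξ = 113.8/2 = 56.9 mol.
Outlet amounts (n = n₀ + ν ξ):
  R: 137.6 − 2(56.9) = 23.8
  M: 0 + 1(56.9) = 56.9
  Q: 0 + 1(56.9) = 56.9

56.9 mol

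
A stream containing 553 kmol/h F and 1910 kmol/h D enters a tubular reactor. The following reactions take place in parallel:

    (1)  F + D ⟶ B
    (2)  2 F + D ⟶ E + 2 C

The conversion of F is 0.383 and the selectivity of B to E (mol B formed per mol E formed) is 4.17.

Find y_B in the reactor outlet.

Conversion of F: F consumed = 0.383 × 553 = 211.8 kmol/h = 1ξ₁ + 2ξ₂.
Selectivity: 1ξ₁ / (1ξ₂) = 4.17 → ξ₁ = 4.17 ξ₂.
Substitute: (1·4.17 + 2) ξ₂ = 211.8 → ξ₂ = 34.33 kmol/h, ξ₁ = 143.1 kmol/h.
Outlet amounts (n = n₀ + Σ ν·ξ):
  F: 553 − 1(143.1) − 2(34.33) = 341.2
  D: 1910 − 1(143.1) − 1(34.33) = 1733
  B: 0 + 1(143.1) = 143.1
  E: 0 + 1(34.33) = 34.33
  C: 0 + 2(34.33) = 68.65
Total out = 2320 kmol/h; y_B = 143.1 / 2320 = 0.0617.

0.0617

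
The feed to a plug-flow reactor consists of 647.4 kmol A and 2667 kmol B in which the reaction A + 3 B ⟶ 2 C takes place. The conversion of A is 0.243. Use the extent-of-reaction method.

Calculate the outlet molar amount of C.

315 kmol

A reacted = 0.243 × 647.4 = 157.3 kmol; ν_A = −1, so ξ = 157.3/1 = 157.3 kmol.
Outlet amounts (n = n₀ + ν ξ):
  A: 647.4 − 1(157.3) = 490.1
  B: 2667 − 3(157.3) = 2195
  C: 0 + 2(157.3) = 314.6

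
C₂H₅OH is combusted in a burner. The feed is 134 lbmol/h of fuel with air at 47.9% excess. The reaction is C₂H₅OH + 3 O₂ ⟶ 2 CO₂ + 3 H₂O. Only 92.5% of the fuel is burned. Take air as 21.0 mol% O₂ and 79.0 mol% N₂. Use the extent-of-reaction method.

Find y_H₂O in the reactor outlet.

0.12

Stoichiometric O₂ = 3 × 134 = 402 lbmol/h; O₂ fed = 402 × 1.479 = 594.6 lbmol/h.
N₂ fed = 594.6 × 79/21 = 2237 lbmol/h.
Fuel reacted = 0.925 × 134 → ξ = 124 lbmol/h.
Outlet (n = n₀ + ν ξ):
  C₂H₅OH: 134 − 1(124) = 10.05
  O₂: 594.6 − 3(124) = 222.7
  N₂: 2237 (inert)
  CO₂: 0 + 2(124) = 247.9
  H₂O: 0 + 3(124) = 371.9
Total out = 3089 lbmol/h; y_H₂O = 371.9 / 3089 = 0.1204.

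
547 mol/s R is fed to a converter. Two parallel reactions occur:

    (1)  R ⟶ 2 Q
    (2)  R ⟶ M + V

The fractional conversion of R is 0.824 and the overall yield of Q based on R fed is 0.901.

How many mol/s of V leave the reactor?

204 mol/s

Yield of Q: 2ξ₁ / 547 = 0.901 → ξ₁ = 246.4 mol/s.
Conversion of R: 1ξ₁ + 1ξ₂ = 0.824 × 547 = 450.7 → ξ₂ = 204.3 mol/s.
Outlet amounts (n = n₀ + Σ ν·ξ):
  R: 547 − 1(246.4) − 1(204.3) = 96.27
  Q: 0 + 2(246.4) = 492.8
  M: 0 + 1(204.3) = 204.3
  V: 0 + 1(204.3) = 204.3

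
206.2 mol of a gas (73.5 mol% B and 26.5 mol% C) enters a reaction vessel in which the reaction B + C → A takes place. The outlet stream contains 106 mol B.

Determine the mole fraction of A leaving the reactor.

For B: n = n₀ − 1ξ → 106 = 151.6 − 1ξ, giving ξ = 45.56 mol.
Outlet amounts (n = n₀ + ν ξ):
  B: 151.6 − 1(45.56) = 106
  C: 54.64 − 1(45.56) = 9.086
  A: 0 + 1(45.56) = 45.56
Total out = 160.6 mol; y_A = 45.56 / 160.6 = 0.2836.

0.284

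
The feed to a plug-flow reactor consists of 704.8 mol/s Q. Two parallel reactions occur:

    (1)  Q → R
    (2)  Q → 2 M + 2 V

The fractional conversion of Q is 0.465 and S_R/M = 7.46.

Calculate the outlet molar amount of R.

307 mol/s

Conversion of Q: Q consumed = 0.465 × 704.8 = 327.7 mol/s = 1ξ₁ + 1ξ₂.
Selectivity: 1ξ₁ / (2ξ₂) = 7.46 → ξ₁ = 14.92 ξ₂.
Substitute: (1·14.92 + 1) ξ₂ = 327.7 → ξ₂ = 20.59 mol/s, ξ₁ = 307.1 mol/s.
Outlet amounts (n = n₀ + Σ ν·ξ):
  Q: 704.8 − 1(307.1) − 1(20.59) = 377.1
  R: 0 + 1(307.1) = 307.1
  M: 0 + 2(20.59) = 41.17
  V: 0 + 2(20.59) = 41.17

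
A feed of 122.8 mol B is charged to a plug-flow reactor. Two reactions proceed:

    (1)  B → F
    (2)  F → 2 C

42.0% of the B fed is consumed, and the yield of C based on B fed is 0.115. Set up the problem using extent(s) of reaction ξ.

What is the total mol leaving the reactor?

Conversion of B: B consumed = 1ξ₁ = 0.42 × 122.8 → ξ₁ = 51.58 mol.
Yield of C: 2ξ₂ / 122.8 = 0.115 → ξ₂ = 7.061 mol.
Outlet amounts (n = n₀ + Σ ν·ξ):
  B: 122.8 − 1(51.58) = 71.22
  F: 0 + 1(51.58) − 1(7.061) = 44.51
  C: 0 + 2(7.061) = 14.12
Total out = 71.22 + 44.51 + 14.12 = 129.9 mol.

130 mol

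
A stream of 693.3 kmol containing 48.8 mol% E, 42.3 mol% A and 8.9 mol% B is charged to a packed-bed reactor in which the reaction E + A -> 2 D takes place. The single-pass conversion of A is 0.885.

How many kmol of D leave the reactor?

519 kmol

A reacted = 0.885 × 293.3 = 259.5 kmol; ν_A = −1, so ξ = 259.5/1 = 259.5 kmol.
Outlet amounts (n = n₀ + ν ξ):
  E: 338.3 − 1(259.5) = 78.79
  A: 293.3 − 1(259.5) = 33.73
  D: 0 + 2(259.5) = 519.1
  B: 61.7 (inert)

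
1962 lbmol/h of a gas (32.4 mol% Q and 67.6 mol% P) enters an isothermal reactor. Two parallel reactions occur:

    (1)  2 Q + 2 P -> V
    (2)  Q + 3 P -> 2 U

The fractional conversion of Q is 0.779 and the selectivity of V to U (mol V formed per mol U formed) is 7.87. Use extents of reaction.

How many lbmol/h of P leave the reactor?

801 lbmol/h

Conversion of Q: Q consumed = 0.779 × 635.7 = 495.2 lbmol/h = 2ξ₁ + 1ξ₂.
Selectivity: 1ξ₁ / (2ξ₂) = 7.87 → ξ₁ = 15.74 ξ₂.
Substitute: (2·15.74 + 1) ξ₂ = 495.2 → ξ₂ = 15.25 lbmol/h, ξ₁ = 240 lbmol/h.
Outlet amounts (n = n₀ + Σ ν·ξ):
  Q: 635.7 − 2(240) − 1(15.25) = 140.5
  P: 1326 − 2(240) − 3(15.25) = 800.6
  V: 0 + 1(240) = 240
  U: 0 + 2(15.25) = 30.49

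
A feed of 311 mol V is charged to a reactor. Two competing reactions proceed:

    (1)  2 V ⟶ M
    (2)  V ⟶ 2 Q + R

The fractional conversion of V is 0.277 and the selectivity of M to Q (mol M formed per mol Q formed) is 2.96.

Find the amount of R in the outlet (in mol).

Conversion of V: V consumed = 0.277 × 311 = 86.15 mol = 2ξ₁ + 1ξ₂.
Selectivity: 1ξ₁ / (2ξ₂) = 2.96 → ξ₁ = 5.92 ξ₂.
Substitute: (2·5.92 + 1) ξ₂ = 86.15 → ξ₂ = 6.709 mol, ξ₁ = 39.72 mol.
Outlet amounts (n = n₀ + Σ ν·ξ):
  V: 311 − 2(39.72) − 1(6.709) = 224.9
  M: 0 + 1(39.72) = 39.72
  Q: 0 + 2(6.709) = 13.42
  R: 0 + 1(6.709) = 6.709

6.71 mol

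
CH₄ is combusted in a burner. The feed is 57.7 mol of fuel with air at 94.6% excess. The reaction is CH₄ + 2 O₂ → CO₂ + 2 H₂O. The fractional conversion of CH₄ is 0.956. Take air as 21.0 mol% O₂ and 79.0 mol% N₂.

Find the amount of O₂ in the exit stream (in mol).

114 mol

Stoichiometric O₂ = 2 × 57.7 = 115.4 mol; O₂ fed = 115.4 × 1.946 = 224.6 mol.
N₂ fed = 224.6 × 79/21 = 844.8 mol.
Fuel reacted = 0.956 × 57.7 → ξ = 55.16 mol.
Outlet (n = n₀ + ν ξ):
  CH₄: 57.7 − 1(55.16) = 2.539
  O₂: 224.6 − 2(55.16) = 114.2
  N₂: 844.8 (inert)
  CO₂: 0 + 1(55.16) = 55.16
  H₂O: 0 + 2(55.16) = 110.3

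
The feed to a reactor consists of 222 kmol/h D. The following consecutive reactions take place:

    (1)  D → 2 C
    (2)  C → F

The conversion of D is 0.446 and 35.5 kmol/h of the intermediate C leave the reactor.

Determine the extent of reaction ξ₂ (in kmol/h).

Conversion of D: D consumed = 1ξ₁ = 0.446 × 222 → ξ₁ = 99.01 kmol/h.
C balance: n_C = 0 + 2ξ₁ − 1ξ₂ = 35.5 → ξ₂ = (2·99.01 − 35.5)/1 = 162.5 kmol/h.
Outlet amounts (n = n₀ + Σ ν·ξ):
  D: 222 − 1(99.01) = 123
  C: 0 + 2(99.01) − 1(162.5) = 35.5
  F: 0 + 1(162.5) = 162.5

ξ₂ = 163 kmol/h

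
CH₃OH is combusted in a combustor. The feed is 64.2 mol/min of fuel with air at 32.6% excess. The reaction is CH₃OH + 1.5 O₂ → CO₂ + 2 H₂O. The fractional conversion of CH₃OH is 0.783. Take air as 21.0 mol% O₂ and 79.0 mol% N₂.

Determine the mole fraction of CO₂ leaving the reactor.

0.0721

Stoichiometric O₂ = 1.5 × 64.2 = 96.3 mol/min; O₂ fed = 96.3 × 1.326 = 127.7 mol/min.
N₂ fed = 127.7 × 79/21 = 480.4 mol/min.
Fuel reacted = 0.783 × 64.2 → ξ = 50.27 mol/min.
Outlet (n = n₀ + ν ξ):
  CH₃OH: 64.2 − 1(50.27) = 13.93
  O₂: 127.7 − 1.5(50.27) = 52.29
  N₂: 480.4 (inert)
  CO₂: 0 + 1(50.27) = 50.27
  H₂O: 0 + 2(50.27) = 100.5
Total out = 697.4 mol/min; y_CO₂ = 50.27 / 697.4 = 0.07208.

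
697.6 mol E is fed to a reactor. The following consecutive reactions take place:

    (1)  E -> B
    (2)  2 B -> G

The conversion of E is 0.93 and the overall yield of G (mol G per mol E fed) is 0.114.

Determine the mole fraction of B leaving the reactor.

0.792

Conversion of E: E consumed = 1ξ₁ = 0.93 × 697.6 → ξ₁ = 648.8 mol.
Yield of G: 1ξ₂ / 697.6 = 0.114 → ξ₂ = 79.53 mol.
Outlet amounts (n = n₀ + Σ ν·ξ):
  E: 697.6 − 1(648.8) = 48.83
  B: 0 + 1(648.8) − 2(79.53) = 489.7
  G: 0 + 1(79.53) = 79.53
Total out = 618.1 mol; y_B = 489.7 / 618.1 = 0.7923.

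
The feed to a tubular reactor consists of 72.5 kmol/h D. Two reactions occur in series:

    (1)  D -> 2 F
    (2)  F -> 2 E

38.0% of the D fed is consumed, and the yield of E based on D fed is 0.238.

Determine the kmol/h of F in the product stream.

Conversion of D: D consumed = 1ξ₁ = 0.38 × 72.5 → ξ₁ = 27.55 kmol/h.
Yield of E: 2ξ₂ / 72.5 = 0.238 → ξ₂ = 8.627 kmol/h.
Outlet amounts (n = n₀ + Σ ν·ξ):
  D: 72.5 − 1(27.55) = 44.95
  F: 0 + 2(27.55) − 1(8.627) = 46.47
  E: 0 + 2(8.627) = 17.25

46.5 kmol/h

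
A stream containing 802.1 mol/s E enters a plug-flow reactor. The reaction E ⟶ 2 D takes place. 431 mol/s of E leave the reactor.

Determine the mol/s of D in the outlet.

For E: n = n₀ − 1ξ → 431 = 802.1 − 1ξ, giving ξ = 371.1 mol/s.
Outlet amounts (n = n₀ + ν ξ):
  E: 802.1 − 1(371.1) = 431
  D: 0 + 2(371.1) = 742.2

742 mol/s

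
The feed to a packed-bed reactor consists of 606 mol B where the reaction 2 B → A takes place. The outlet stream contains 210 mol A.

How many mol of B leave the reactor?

For A: n = n₀ + 1ξ → 210 = 0 + 1ξ, giving ξ = 210 mol.
Outlet amounts (n = n₀ + ν ξ):
  B: 606 − 2(210) = 186
  A: 0 + 1(210) = 210

186 mol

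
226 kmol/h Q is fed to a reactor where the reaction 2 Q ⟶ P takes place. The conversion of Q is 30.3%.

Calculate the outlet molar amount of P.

Q reacted = 0.303 × 226 = 68.48 kmol/h; ν_Q = −2, so ξ = 68.48/2 = 34.24 kmol/h.
Outlet amounts (n = n₀ + ν ξ):
  Q: 226 − 2(34.24) = 157.5
  P: 0 + 1(34.24) = 34.24

34.2 kmol/h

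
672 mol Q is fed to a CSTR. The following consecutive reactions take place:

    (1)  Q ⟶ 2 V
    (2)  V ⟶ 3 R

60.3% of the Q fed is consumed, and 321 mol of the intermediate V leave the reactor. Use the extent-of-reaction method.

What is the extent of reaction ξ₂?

ξ₂ = 489 mol

Conversion of Q: Q consumed = 1ξ₁ = 0.603 × 672 → ξ₁ = 405.2 mol.
V balance: n_V = 0 + 2ξ₁ − 1ξ₂ = 321 → ξ₂ = (2·405.2 − 321)/1 = 489.4 mol.
Outlet amounts (n = n₀ + Σ ν·ξ):
  Q: 672 − 1(405.2) = 266.8
  V: 0 + 2(405.2) − 1(489.4) = 321
  R: 0 + 3(489.4) = 1468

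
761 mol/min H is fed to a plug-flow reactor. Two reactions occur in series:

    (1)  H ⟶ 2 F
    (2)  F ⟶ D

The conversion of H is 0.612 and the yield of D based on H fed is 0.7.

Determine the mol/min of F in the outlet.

399 mol/min

Conversion of H: H consumed = 1ξ₁ = 0.612 × 761 → ξ₁ = 465.7 mol/min.
Yield of D: 1ξ₂ / 761 = 0.7 → ξ₂ = 532.7 mol/min.
Outlet amounts (n = n₀ + Σ ν·ξ):
  H: 761 − 1(465.7) = 295.3
  F: 0 + 2(465.7) − 1(532.7) = 398.8
  D: 0 + 1(532.7) = 532.7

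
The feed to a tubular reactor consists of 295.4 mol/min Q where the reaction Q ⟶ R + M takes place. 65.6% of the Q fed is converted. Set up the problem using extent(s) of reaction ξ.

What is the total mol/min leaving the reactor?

Q reacted = 0.656 × 295.4 = 193.8 mol/min; ν_Q = −1, so ξ = 193.8/1 = 193.8 mol/min.
Outlet amounts (n = n₀ + ν ξ):
  Q: 295.4 − 1(193.8) = 101.6
  R: 0 + 1(193.8) = 193.8
  M: 0 + 1(193.8) = 193.8
Total out = 101.6 + 193.8 + 193.8 = 489.2 mol/min.

489 mol/min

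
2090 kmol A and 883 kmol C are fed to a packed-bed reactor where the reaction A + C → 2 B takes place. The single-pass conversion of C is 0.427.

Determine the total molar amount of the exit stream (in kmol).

2970 kmol

C reacted = 0.427 × 883 = 377 kmol; ν_C = −1, so ξ = 377/1 = 377 kmol.
Outlet amounts (n = n₀ + ν ξ):
  A: 2090 − 1(377) = 1713
  C: 883 − 1(377) = 506
  B: 0 + 2(377) = 754.1
Total out = 1713 + 506 + 754.1 = 2973 kmol.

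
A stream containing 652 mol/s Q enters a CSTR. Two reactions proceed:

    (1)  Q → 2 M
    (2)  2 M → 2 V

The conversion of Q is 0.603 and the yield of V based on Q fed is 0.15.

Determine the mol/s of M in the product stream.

Conversion of Q: Q consumed = 1ξ₁ = 0.603 × 652 → ξ₁ = 393.2 mol/s.
Yield of V: 2ξ₂ / 652 = 0.15 → ξ₂ = 48.9 mol/s.
Outlet amounts (n = n₀ + Σ ν·ξ):
  Q: 652 − 1(393.2) = 258.8
  M: 0 + 2(393.2) − 2(48.9) = 688.5
  V: 0 + 2(48.9) = 97.8

689 mol/s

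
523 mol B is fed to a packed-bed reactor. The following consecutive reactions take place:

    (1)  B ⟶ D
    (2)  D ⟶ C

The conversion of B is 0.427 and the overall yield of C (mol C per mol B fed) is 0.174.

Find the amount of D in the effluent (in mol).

132 mol

Conversion of B: B consumed = 1ξ₁ = 0.427 × 523 → ξ₁ = 223.3 mol.
Yield of C: 1ξ₂ / 523 = 0.174 → ξ₂ = 91 mol.
Outlet amounts (n = n₀ + Σ ν·ξ):
  B: 523 − 1(223.3) = 299.7
  D: 0 + 1(223.3) − 1(91) = 132.3
  C: 0 + 1(91) = 91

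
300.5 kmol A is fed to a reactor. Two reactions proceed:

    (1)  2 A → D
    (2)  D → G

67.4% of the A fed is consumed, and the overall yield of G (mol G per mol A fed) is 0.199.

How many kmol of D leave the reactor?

Conversion of A: A consumed = 2ξ₁ = 0.674 × 300.5 → ξ₁ = 101.3 kmol.
Yield of G: 1ξ₂ / 300.5 = 0.199 → ξ₂ = 59.8 kmol.
Outlet amounts (n = n₀ + Σ ν·ξ):
  A: 300.5 − 2(101.3) = 97.96
  D: 0 + 1(101.3) − 1(59.8) = 41.47
  G: 0 + 1(59.8) = 59.8

41.5 kmol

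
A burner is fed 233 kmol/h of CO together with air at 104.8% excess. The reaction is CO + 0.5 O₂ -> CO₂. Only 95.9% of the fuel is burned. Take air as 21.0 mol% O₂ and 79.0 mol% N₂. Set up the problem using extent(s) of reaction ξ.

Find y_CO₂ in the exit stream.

0.178

Stoichiometric O₂ = 0.5 × 233 = 116.5 kmol/h; O₂ fed = 116.5 × 2.048 = 238.6 kmol/h.
N₂ fed = 238.6 × 79/21 = 897.6 kmol/h.
Fuel reacted = 0.959 × 233 → ξ = 223.4 kmol/h.
Outlet (n = n₀ + ν ξ):
  CO: 233 − 1(223.4) = 9.553
  O₂: 238.6 − 0.5(223.4) = 126.9
  N₂: 897.6 (inert)
  CO₂: 0 + 1(223.4) = 223.4
Total out = 1257 kmol/h; y_CO₂ = 223.4 / 1257 = 0.1777.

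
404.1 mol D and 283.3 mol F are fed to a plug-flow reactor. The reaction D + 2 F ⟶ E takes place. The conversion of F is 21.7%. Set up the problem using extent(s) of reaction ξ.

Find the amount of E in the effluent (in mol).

F reacted = 0.217 × 283.3 = 61.48 mol; ν_F = −2, so ξ = 61.48/2 = 30.74 mol.
Outlet amounts (n = n₀ + ν ξ):
  D: 404.1 − 1(30.74) = 373.4
  F: 283.3 − 2(30.74) = 221.8
  E: 0 + 1(30.74) = 30.74

30.7 mol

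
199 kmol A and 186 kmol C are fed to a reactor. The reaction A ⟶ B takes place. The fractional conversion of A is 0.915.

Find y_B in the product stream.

0.473

A reacted = 0.915 × 199 = 182.1 kmol; ν_A = −1, so ξ = 182.1/1 = 182.1 kmol.
Outlet amounts (n = n₀ + ν ξ):
  A: 199 − 1(182.1) = 16.91
  B: 0 + 1(182.1) = 182.1
  C: 186 (inert)
Total out = 385 kmol; y_B = 182.1 / 385 = 0.4729.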